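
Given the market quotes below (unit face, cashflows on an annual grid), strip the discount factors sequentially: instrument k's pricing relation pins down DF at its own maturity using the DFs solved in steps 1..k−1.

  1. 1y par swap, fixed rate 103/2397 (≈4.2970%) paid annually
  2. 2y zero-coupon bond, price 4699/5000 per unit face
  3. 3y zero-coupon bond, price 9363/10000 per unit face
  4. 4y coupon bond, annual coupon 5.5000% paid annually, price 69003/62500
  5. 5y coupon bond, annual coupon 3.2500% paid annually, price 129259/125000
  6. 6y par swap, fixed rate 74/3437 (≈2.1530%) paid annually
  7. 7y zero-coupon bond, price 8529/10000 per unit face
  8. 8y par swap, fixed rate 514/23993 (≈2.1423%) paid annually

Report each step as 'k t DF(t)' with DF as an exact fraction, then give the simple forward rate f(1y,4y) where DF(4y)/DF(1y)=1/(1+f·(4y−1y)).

1 1 2397/2500
2 2 4699/5000
3 3 9363/10000
4 4 8987/10000
5 5 221/250
6 6 551/625
7 7 8529/10000
8 8 4229/5000
f(1y,4y) = ((2397/2500)/(8987/10000) − 1)/(3) = 601/26961 ≈ 2.2291%

step 1 [1y] swap r/1=103/2397: DF=(1 − 103/2397·(0))/(1+103/2397) = 2397/2500 ≈ 0.958800
step 2 [2y] zero: DF = P = 4699/5000 ≈ 0.939800
step 3 [3y] zero: DF = P = 9363/10000 ≈ 0.936300
step 4 [4y] bond c/1=11/200: DF=(69003/62500 − 11/200·(0.958800+0.939800+0.936300))/(1+11/200) = 8987/10000 ≈ 0.898700
step 5 [5y] bond c/1=13/400: DF=(129259/125000 − 13/400·(0.958800+0.939800+0.936300+0.898700))/(1+13/400) = 221/250 ≈ 0.884000
step 6 [6y] swap r/1=74/3437: DF=(1 − 74/3437·(0.958800+0.939800+0.936300+0.898700+0.884000))/(1+74/3437) = 551/625 ≈ 0.881600
step 7 [7y] zero: DF = P = 8529/10000 ≈ 0.852900
step 8 [8y] swap r/1=514/23993: DF=(1 − 514/23993·(0.958800+0.939800+0.936300+0.898700+0.884000+0.881600+0.852900))/(1+514/23993) = 4229/5000 ≈ 0.845800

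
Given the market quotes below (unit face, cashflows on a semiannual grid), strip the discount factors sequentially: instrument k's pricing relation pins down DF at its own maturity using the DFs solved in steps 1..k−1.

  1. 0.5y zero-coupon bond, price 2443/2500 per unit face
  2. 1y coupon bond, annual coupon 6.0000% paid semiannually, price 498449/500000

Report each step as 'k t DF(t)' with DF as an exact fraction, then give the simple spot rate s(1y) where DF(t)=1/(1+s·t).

1 1/2 2443/2500
2 1 4697/5000
s(1y) = (1/(4697/5000) − 1)/(1) = 303/4697 ≈ 6.4509%

step 1 [0.5y] zero: DF = P = 2443/2500 ≈ 0.977200
step 2 [1y] bond c/2=3/100: DF=(498449/500000 − 3/100·(0.977200))/(1+3/100) = 4697/5000 ≈ 0.939400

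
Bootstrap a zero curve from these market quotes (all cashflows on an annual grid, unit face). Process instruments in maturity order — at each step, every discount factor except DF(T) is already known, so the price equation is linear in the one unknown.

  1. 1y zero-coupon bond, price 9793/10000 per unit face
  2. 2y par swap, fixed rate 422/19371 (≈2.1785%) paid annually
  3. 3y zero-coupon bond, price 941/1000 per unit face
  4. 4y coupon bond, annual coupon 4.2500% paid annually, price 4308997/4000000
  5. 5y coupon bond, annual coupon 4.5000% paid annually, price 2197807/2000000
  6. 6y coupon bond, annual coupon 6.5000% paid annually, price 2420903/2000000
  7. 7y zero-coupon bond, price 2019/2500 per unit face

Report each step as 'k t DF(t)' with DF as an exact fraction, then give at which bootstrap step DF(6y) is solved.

1 1 9793/10000
2 2 4789/5000
3 3 941/1000
4 4 229/250
5 5 4441/5000
6 6 2127/2500
7 7 2019/2500
DF(6y) is solved at step 6

step 1 [1y] zero: DF = P = 9793/10000 ≈ 0.979300
step 2 [2y] swap r/1=422/19371: DF=(1 − 422/19371·(0.979300))/(1+422/19371) = 4789/5000 ≈ 0.957800
step 3 [3y] zero: DF = P = 941/1000 ≈ 0.941000
step 4 [4y] bond c/1=17/400: DF=(4308997/4000000 − 17/400·(0.979300+0.957800+0.941000))/(1+17/400) = 229/250 ≈ 0.916000
step 5 [5y] bond c/1=9/200: DF=(2197807/2000000 − 9/200·(0.979300+0.957800+0.941000+0.916000))/(1+9/200) = 4441/5000 ≈ 0.888200
step 6 [6y] bond c/1=13/200: DF=(2420903/2000000 − 13/200·(0.979300+0.957800+0.941000+0.916000+0.888200))/(1+13/200) = 2127/2500 ≈ 0.850800
step 7 [7y] zero: DF = P = 2019/2500 ≈ 0.807600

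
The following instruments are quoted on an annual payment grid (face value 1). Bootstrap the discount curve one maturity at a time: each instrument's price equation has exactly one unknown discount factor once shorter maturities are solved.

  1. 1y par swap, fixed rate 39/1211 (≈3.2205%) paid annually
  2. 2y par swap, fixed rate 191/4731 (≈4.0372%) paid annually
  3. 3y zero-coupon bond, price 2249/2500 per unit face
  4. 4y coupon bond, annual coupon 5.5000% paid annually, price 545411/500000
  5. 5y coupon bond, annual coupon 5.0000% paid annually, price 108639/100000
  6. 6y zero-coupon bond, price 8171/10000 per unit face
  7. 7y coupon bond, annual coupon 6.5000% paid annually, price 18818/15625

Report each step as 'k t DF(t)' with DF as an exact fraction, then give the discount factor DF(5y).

step 1 [1y] swap r/1=39/1211: DF=(1 − 39/1211·(0))/(1+39/1211) = 1211/1250 ≈ 0.968800
step 2 [2y] swap r/1=191/4731: DF=(1 − 191/4731·(0.968800))/(1+191/4731) = 2309/2500 ≈ 0.923600
step 3 [3y] zero: DF = P = 2249/2500 ≈ 0.899600
step 4 [4y] bond c/1=11/200: DF=(545411/500000 − 11/200·(0.968800+0.923600+0.899600))/(1+11/200) = 2221/2500 ≈ 0.888400
step 5 [5y] bond c/1=1/20: DF=(108639/100000 − 1/20·(0.968800+0.923600+0.899600+0.888400))/(1+1/20) = 4297/5000 ≈ 0.859400
step 6 [6y] zero: DF = P = 8171/10000 ≈ 0.817100
step 7 [7y] bond c/1=13/200: DF=(18818/15625 − 13/200·(0.968800+0.923600+0.899600+0.888400+0.859400+0.817100))/(1+13/200) = 8039/10000 ≈ 0.803900

1 1 1211/1250
2 2 2309/2500
3 3 2249/2500
4 4 2221/2500
5 5 4297/5000
6 6 8171/10000
7 7 8039/10000
DF(5y) = 4297/5000 ≈ 0.859400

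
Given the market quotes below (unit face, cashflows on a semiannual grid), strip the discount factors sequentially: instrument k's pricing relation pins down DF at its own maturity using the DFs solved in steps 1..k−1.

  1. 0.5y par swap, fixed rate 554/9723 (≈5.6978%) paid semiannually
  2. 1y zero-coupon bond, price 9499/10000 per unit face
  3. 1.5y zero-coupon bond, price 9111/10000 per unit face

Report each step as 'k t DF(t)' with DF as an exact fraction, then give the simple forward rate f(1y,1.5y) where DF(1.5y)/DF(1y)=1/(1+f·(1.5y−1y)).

step 1 [0.5y] swap r/2=277/9723: DF=(1 − 277/9723·(0))/(1+277/9723) = 9723/10000 ≈ 0.972300
step 2 [1y] zero: DF = P = 9499/10000 ≈ 0.949900
step 3 [1.5y] zero: DF = P = 9111/10000 ≈ 0.911100

1 1/2 9723/10000
2 1 9499/10000
3 3/2 9111/10000
f(1y,1.5y) = ((9499/10000)/(9111/10000) − 1)/(1/2) = 776/9111 ≈ 8.5172%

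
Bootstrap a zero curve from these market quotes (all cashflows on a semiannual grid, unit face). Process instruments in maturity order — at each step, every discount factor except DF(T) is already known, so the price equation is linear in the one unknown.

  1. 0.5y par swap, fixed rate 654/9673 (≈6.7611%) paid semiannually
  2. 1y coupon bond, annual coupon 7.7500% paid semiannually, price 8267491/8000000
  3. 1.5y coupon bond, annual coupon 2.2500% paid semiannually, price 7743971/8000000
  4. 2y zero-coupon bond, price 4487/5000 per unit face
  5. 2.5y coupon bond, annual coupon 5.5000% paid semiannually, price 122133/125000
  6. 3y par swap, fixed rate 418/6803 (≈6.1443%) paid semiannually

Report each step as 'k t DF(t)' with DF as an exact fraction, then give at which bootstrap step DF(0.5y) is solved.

step 1 [0.5y] swap r/2=327/9673: DF=(1 − 327/9673·(0))/(1+327/9673) = 9673/10000 ≈ 0.967300
step 2 [1y] bond c/2=31/800: DF=(8267491/8000000 − 31/800·(0.967300))/(1+31/800) = 2397/2500 ≈ 0.958800
step 3 [1.5y] bond c/2=9/800: DF=(7743971/8000000 − 9/800·(0.967300+0.958800))/(1+9/800) = 4679/5000 ≈ 0.935800
step 4 [2y] zero: DF = P = 4487/5000 ≈ 0.897400
step 5 [2.5y] bond c/2=11/400: DF=(122133/125000 − 11/400·(0.967300+0.958800+0.935800+0.897400))/(1+11/400) = 8503/10000 ≈ 0.850300
step 6 [3y] swap r/2=209/6803: DF=(1 − 209/6803·(0.967300+0.958800+0.935800+0.897400+0.850300))/(1+209/6803) = 1041/1250 ≈ 0.832800

1 1/2 9673/10000
2 1 2397/2500
3 3/2 4679/5000
4 2 4487/5000
5 5/2 8503/10000
6 3 1041/1250
DF(0.5y) is solved at step 1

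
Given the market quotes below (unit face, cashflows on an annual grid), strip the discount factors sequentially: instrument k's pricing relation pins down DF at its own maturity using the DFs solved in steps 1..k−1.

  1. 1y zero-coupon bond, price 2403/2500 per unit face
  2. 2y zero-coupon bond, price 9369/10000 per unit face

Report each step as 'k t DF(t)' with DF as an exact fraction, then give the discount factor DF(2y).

1 1 2403/2500
2 2 9369/10000
DF(2y) = 9369/10000 ≈ 0.936900

step 1 [1y] zero: DF = P = 2403/2500 ≈ 0.961200
step 2 [2y] zero: DF = P = 9369/10000 ≈ 0.936900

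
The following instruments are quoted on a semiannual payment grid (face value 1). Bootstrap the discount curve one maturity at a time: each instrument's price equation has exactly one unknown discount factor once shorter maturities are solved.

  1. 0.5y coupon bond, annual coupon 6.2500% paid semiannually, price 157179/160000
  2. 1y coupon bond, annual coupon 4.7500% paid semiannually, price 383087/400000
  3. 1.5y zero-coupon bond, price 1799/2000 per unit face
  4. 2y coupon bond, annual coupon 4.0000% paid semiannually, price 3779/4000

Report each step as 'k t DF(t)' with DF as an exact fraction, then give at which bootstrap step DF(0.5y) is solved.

1 1/2 4763/5000
2 1 4567/5000
3 3/2 1799/2000
4 2 109/125
DF(0.5y) is solved at step 1

step 1 [0.5y] bond c/2=1/32: DF=(157179/160000 − 1/32·(0))/(1+1/32) = 4763/5000 ≈ 0.952600
step 2 [1y] bond c/2=19/800: DF=(383087/400000 − 19/800·(0.952600))/(1+19/800) = 4567/5000 ≈ 0.913400
step 3 [1.5y] zero: DF = P = 1799/2000 ≈ 0.899500
step 4 [2y] bond c/2=1/50: DF=(3779/4000 − 1/50·(0.952600+0.913400+0.899500))/(1+1/50) = 109/125 ≈ 0.872000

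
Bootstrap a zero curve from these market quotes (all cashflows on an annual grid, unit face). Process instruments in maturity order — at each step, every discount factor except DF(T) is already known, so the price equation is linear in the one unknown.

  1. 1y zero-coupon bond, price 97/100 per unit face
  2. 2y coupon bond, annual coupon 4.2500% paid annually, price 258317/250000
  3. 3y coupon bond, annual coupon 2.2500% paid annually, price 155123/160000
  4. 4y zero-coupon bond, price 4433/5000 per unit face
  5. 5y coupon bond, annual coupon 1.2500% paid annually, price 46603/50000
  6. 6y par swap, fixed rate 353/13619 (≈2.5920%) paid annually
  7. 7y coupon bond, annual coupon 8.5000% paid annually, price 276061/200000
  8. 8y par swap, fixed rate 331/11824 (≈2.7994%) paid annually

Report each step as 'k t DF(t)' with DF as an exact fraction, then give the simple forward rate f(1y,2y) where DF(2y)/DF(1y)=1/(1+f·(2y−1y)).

1 1 97/100
2 2 2379/2500
3 3 9059/10000
4 4 4433/5000
5 5 8747/10000
6 6 2147/2500
7 7 4227/5000
8 8 4007/5000
f(1y,2y) = ((97/100)/(2379/2500) − 1)/(1) = 46/2379 ≈ 1.9336%

step 1 [1y] zero: DF = P = 97/100 ≈ 0.970000
step 2 [2y] bond c/1=17/400: DF=(258317/250000 − 17/400·(0.970000))/(1+17/400) = 2379/2500 ≈ 0.951600
step 3 [3y] bond c/1=9/400: DF=(155123/160000 − 9/400·(0.970000+0.951600))/(1+9/400) = 9059/10000 ≈ 0.905900
step 4 [4y] zero: DF = P = 4433/5000 ≈ 0.886600
step 5 [5y] bond c/1=1/80: DF=(46603/50000 − 1/80·(0.970000+0.951600+0.905900+0.886600))/(1+1/80) = 8747/10000 ≈ 0.874700
step 6 [6y] swap r/1=353/13619: DF=(1 − 353/13619·(0.970000+0.951600+0.905900+0.886600+0.874700))/(1+353/13619) = 2147/2500 ≈ 0.858800
step 7 [7y] bond c/1=17/200: DF=(276061/200000 − 17/200·(0.970000+0.951600+0.905900+0.886600+0.874700+0.858800))/(1+17/200) = 4227/5000 ≈ 0.845400
step 8 [8y] swap r/1=331/11824: DF=(1 − 331/11824·(0.970000+0.951600+0.905900+0.886600+0.874700+0.858800+0.845400))/(1+331/11824) = 4007/5000 ≈ 0.801400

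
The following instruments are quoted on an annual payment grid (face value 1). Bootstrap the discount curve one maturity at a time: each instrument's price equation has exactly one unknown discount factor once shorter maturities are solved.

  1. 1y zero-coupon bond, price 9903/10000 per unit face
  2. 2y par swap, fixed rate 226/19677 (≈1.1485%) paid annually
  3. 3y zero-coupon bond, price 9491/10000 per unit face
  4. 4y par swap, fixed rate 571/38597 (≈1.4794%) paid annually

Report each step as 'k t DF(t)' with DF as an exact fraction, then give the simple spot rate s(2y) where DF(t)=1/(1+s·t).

1 1 9903/10000
2 2 4887/5000
3 3 9491/10000
4 4 9429/10000
s(2y) = (1/(4887/5000) − 1)/(2) = 113/9774 ≈ 1.1561%

step 1 [1y] zero: DF = P = 9903/10000 ≈ 0.990300
step 2 [2y] swap r/1=226/19677: DF=(1 − 226/19677·(0.990300))/(1+226/19677) = 4887/5000 ≈ 0.977400
step 3 [3y] zero: DF = P = 9491/10000 ≈ 0.949100
step 4 [4y] swap r/1=571/38597: DF=(1 − 571/38597·(0.990300+0.977400+0.949100))/(1+571/38597) = 9429/10000 ≈ 0.942900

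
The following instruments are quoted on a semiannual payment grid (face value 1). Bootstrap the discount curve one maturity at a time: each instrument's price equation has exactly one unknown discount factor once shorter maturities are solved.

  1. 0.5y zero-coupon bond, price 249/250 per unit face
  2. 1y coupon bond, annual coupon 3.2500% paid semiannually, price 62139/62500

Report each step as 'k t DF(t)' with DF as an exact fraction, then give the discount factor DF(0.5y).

1 1/2 249/250
2 1 1203/1250
DF(0.5y) = 249/250 ≈ 0.996000

step 1 [0.5y] zero: DF = P = 249/250 ≈ 0.996000
step 2 [1y] bond c/2=13/800: DF=(62139/62500 − 13/800·(0.996000))/(1+13/800) = 1203/1250 ≈ 0.962400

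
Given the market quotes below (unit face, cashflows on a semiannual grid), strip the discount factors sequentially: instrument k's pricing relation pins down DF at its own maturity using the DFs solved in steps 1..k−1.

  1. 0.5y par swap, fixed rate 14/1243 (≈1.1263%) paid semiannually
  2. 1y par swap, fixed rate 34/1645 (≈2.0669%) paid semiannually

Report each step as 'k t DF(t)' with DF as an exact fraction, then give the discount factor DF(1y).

1 1/2 1243/1250
2 1 2449/2500
DF(1y) = 2449/2500 ≈ 0.979600

step 1 [0.5y] swap r/2=7/1243: DF=(1 − 7/1243·(0))/(1+7/1243) = 1243/1250 ≈ 0.994400
step 2 [1y] swap r/2=17/1645: DF=(1 − 17/1645·(0.994400))/(1+17/1645) = 2449/2500 ≈ 0.979600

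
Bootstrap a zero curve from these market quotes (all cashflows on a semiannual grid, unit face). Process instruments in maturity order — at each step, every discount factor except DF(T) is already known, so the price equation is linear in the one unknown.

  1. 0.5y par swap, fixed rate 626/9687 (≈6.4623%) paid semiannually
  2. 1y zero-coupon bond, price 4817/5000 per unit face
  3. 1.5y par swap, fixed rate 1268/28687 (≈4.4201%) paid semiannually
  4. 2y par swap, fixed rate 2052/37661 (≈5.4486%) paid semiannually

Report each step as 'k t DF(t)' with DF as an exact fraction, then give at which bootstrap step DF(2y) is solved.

step 1 [0.5y] swap r/2=313/9687: DF=(1 − 313/9687·(0))/(1+313/9687) = 9687/10000 ≈ 0.968700
step 2 [1y] zero: DF = P = 4817/5000 ≈ 0.963400
step 3 [1.5y] swap r/2=634/28687: DF=(1 − 634/28687·(0.968700+0.963400))/(1+634/28687) = 4683/5000 ≈ 0.936600
step 4 [2y] swap r/2=1026/37661: DF=(1 − 1026/37661·(0.968700+0.963400+0.936600))/(1+1026/37661) = 4487/5000 ≈ 0.897400

1 1/2 9687/10000
2 1 4817/5000
3 3/2 4683/5000
4 2 4487/5000
DF(2y) is solved at step 4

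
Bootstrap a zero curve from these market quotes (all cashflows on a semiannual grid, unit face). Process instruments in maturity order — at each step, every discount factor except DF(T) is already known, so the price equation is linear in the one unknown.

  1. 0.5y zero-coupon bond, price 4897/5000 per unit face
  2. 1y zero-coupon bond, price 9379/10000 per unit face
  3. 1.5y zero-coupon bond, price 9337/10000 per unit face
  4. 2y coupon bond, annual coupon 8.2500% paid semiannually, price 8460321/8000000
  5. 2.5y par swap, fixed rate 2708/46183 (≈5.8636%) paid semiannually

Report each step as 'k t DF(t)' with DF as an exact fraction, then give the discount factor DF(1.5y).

1 1/2 4897/5000
2 1 9379/10000
3 3/2 9337/10000
4 2 9027/10000
5 5/2 4323/5000
DF(1.5y) = 9337/10000 ≈ 0.933700

step 1 [0.5y] zero: DF = P = 4897/5000 ≈ 0.979400
step 2 [1y] zero: DF = P = 9379/10000 ≈ 0.937900
step 3 [1.5y] zero: DF = P = 9337/10000 ≈ 0.933700
step 4 [2y] bond c/2=33/800: DF=(8460321/8000000 − 33/800·(0.979400+0.937900+0.933700))/(1+33/800) = 9027/10000 ≈ 0.902700
step 5 [2.5y] swap r/2=1354/46183: DF=(1 − 1354/46183·(0.979400+0.937900+0.933700+0.902700))/(1+1354/46183) = 4323/5000 ≈ 0.864600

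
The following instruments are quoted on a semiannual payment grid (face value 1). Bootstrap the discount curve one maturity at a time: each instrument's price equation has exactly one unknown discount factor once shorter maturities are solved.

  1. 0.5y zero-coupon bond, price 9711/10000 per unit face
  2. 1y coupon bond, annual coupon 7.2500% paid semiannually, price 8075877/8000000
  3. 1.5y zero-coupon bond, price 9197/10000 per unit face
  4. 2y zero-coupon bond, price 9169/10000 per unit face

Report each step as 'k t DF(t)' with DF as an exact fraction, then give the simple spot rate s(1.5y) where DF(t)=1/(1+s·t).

step 1 [0.5y] zero: DF = P = 9711/10000 ≈ 0.971100
step 2 [1y] bond c/2=29/800: DF=(8075877/8000000 − 29/800·(0.971100))/(1+29/800) = 4701/5000 ≈ 0.940200
step 3 [1.5y] zero: DF = P = 9197/10000 ≈ 0.919700
step 4 [2y] zero: DF = P = 9169/10000 ≈ 0.916900

1 1/2 9711/10000
2 1 4701/5000
3 3/2 9197/10000
4 2 9169/10000
s(1.5y) = (1/(9197/10000) − 1)/(3/2) = 1606/27591 ≈ 5.8207%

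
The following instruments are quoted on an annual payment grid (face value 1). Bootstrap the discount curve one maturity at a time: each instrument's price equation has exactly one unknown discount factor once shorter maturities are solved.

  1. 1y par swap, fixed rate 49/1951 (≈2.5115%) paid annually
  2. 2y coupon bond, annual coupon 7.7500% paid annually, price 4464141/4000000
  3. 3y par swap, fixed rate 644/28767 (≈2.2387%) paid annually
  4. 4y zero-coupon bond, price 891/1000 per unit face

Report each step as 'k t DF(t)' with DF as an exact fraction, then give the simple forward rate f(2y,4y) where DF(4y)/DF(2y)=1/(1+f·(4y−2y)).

step 1 [1y] swap r/1=49/1951: DF=(1 − 49/1951·(0))/(1+49/1951) = 1951/2000 ≈ 0.975500
step 2 [2y] bond c/1=31/400: DF=(4464141/4000000 − 31/400·(0.975500))/(1+31/400) = 1207/1250 ≈ 0.965600
step 3 [3y] swap r/1=644/28767: DF=(1 − 644/28767·(0.975500+0.965600))/(1+644/28767) = 2339/2500 ≈ 0.935600
step 4 [4y] zero: DF = P = 891/1000 ≈ 0.891000

1 1 1951/2000
2 2 1207/1250
3 3 2339/2500
4 4 891/1000
f(2y,4y) = ((1207/1250)/(891/1000) − 1)/(2) = 373/8910 ≈ 4.1863%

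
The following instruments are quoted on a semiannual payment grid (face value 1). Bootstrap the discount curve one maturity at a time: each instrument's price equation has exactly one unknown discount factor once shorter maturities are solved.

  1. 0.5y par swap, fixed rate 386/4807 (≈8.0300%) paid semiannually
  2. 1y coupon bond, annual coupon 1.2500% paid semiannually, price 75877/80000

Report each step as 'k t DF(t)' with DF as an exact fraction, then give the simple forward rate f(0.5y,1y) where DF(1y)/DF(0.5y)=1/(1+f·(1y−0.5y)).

1 1/2 4807/5000
2 1 4683/5000
f(0.5y,1y) = ((4807/5000)/(4683/5000) − 1)/(1/2) = 248/4683 ≈ 5.2958%

step 1 [0.5y] swap r/2=193/4807: DF=(1 − 193/4807·(0))/(1+193/4807) = 4807/5000 ≈ 0.961400
step 2 [1y] bond c/2=1/160: DF=(75877/80000 − 1/160·(0.961400))/(1+1/160) = 4683/5000 ≈ 0.936600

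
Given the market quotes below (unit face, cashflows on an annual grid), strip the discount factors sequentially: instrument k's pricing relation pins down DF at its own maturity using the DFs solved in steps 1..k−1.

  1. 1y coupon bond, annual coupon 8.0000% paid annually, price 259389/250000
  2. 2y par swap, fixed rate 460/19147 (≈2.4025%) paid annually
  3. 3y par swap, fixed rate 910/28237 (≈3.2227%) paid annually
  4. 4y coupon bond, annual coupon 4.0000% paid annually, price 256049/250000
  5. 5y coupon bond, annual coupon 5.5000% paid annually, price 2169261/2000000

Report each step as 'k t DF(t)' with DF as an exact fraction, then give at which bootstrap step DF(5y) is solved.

1 1 9607/10000
2 2 477/500
3 3 909/1000
4 4 4381/5000
5 5 522/625
DF(5y) is solved at step 5

step 1 [1y] bond c/1=2/25: DF=(259389/250000 − 2/25·(0))/(1+2/25) = 9607/10000 ≈ 0.960700
step 2 [2y] swap r/1=460/19147: DF=(1 − 460/19147·(0.960700))/(1+460/19147) = 477/500 ≈ 0.954000
step 3 [3y] swap r/1=910/28237: DF=(1 − 910/28237·(0.960700+0.954000))/(1+910/28237) = 909/1000 ≈ 0.909000
step 4 [4y] bond c/1=1/25: DF=(256049/250000 − 1/25·(0.960700+0.954000+0.909000))/(1+1/25) = 4381/5000 ≈ 0.876200
step 5 [5y] bond c/1=11/200: DF=(2169261/2000000 − 11/200·(0.960700+0.954000+0.909000+0.876200))/(1+11/200) = 522/625 ≈ 0.835200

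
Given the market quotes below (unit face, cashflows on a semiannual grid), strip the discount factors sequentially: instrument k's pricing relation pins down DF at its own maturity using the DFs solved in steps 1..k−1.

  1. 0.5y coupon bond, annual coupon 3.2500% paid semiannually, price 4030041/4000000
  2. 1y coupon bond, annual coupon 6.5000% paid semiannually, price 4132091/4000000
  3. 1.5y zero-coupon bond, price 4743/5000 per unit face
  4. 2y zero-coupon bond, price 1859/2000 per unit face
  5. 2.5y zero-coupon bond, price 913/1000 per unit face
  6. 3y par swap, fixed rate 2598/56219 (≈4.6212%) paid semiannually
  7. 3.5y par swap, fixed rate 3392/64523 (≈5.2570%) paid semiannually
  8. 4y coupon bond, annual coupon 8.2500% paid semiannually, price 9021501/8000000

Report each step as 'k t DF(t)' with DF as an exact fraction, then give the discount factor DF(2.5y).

1 1/2 4957/5000
2 1 9693/10000
3 3/2 4743/5000
4 2 1859/2000
5 5/2 913/1000
6 3 8701/10000
7 7/2 519/625
8 4 4137/5000
DF(2.5y) = 913/1000 ≈ 0.913000

step 1 [0.5y] bond c/2=13/800: DF=(4030041/4000000 − 13/800·(0))/(1+13/800) = 4957/5000 ≈ 0.991400
step 2 [1y] bond c/2=13/400: DF=(4132091/4000000 − 13/400·(0.991400))/(1+13/400) = 9693/10000 ≈ 0.969300
step 3 [1.5y] zero: DF = P = 4743/5000 ≈ 0.948600
step 4 [2y] zero: DF = P = 1859/2000 ≈ 0.929500
step 5 [2.5y] zero: DF = P = 913/1000 ≈ 0.913000
step 6 [3y] swap r/2=1299/56219: DF=(1 − 1299/56219·(0.991400+0.969300+0.948600+0.929500+0.913000))/(1+1299/56219) = 8701/10000 ≈ 0.870100
step 7 [3.5y] swap r/2=1696/64523: DF=(1 − 1696/64523·(0.991400+0.969300+0.948600+0.929500+0.913000+0.870100))/(1+1696/64523) = 519/625 ≈ 0.830400
step 8 [4y] bond c/2=33/800: DF=(9021501/8000000 − 33/800·(0.991400+0.969300+0.948600+0.929500+0.913000+0.870100+0.830400))/(1+33/800) = 4137/5000 ≈ 0.827400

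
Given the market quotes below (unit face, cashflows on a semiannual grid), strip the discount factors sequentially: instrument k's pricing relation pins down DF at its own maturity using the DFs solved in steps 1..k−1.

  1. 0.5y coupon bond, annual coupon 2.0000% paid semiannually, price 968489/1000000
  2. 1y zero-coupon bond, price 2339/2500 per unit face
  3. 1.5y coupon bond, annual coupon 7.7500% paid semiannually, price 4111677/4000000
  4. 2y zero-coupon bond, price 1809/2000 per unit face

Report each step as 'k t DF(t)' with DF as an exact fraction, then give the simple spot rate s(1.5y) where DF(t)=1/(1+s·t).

1 1/2 9589/10000
2 1 2339/2500
3 3/2 9189/10000
4 2 1809/2000
s(1.5y) = (1/(9189/10000) − 1)/(3/2) = 1622/27567 ≈ 5.8838%

step 1 [0.5y] bond c/2=1/100: DF=(968489/1000000 − 1/100·(0))/(1+1/100) = 9589/10000 ≈ 0.958900
step 2 [1y] zero: DF = P = 2339/2500 ≈ 0.935600
step 3 [1.5y] bond c/2=31/800: DF=(4111677/4000000 − 31/800·(0.958900+0.935600))/(1+31/800) = 9189/10000 ≈ 0.918900
step 4 [2y] zero: DF = P = 1809/2000 ≈ 0.904500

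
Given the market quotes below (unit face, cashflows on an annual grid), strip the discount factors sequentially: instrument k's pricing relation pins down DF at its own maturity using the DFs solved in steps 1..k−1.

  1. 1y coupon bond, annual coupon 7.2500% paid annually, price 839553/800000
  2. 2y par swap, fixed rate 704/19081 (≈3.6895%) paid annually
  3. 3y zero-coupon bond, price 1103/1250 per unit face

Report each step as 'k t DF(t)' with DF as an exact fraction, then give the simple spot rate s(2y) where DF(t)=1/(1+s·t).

1 1 1957/2000
2 2 581/625
3 3 1103/1250
s(2y) = (1/(581/625) − 1)/(2) = 22/581 ≈ 3.7866%

step 1 [1y] bond c/1=29/400: DF=(839553/800000 − 29/400·(0))/(1+29/400) = 1957/2000 ≈ 0.978500
step 2 [2y] swap r/1=704/19081: DF=(1 − 704/19081·(0.978500))/(1+704/19081) = 581/625 ≈ 0.929600
step 3 [3y] zero: DF = P = 1103/1250 ≈ 0.882400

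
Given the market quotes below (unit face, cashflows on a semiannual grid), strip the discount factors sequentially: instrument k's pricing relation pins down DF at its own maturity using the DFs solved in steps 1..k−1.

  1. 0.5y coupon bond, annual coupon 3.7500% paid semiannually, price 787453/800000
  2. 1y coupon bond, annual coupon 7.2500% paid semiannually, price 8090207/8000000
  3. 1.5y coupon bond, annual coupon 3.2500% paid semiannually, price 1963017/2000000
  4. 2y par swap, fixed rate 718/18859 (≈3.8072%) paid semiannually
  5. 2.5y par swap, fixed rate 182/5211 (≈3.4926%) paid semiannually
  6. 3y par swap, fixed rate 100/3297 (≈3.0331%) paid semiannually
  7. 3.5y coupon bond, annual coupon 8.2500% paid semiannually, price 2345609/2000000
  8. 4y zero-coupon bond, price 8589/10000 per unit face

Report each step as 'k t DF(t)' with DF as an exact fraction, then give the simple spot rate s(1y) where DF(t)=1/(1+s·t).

step 1 [0.5y] bond c/2=3/160: DF=(787453/800000 − 3/160·(0))/(1+3/160) = 4831/5000 ≈ 0.966200
step 2 [1y] bond c/2=29/800: DF=(8090207/8000000 − 29/800·(0.966200))/(1+29/800) = 9421/10000 ≈ 0.942100
step 3 [1.5y] bond c/2=13/800: DF=(1963017/2000000 − 13/800·(0.966200+0.942100))/(1+13/800) = 9353/10000 ≈ 0.935300
step 4 [2y] swap r/2=359/18859: DF=(1 − 359/18859·(0.966200+0.942100+0.935300))/(1+359/18859) = 4641/5000 ≈ 0.928200
step 5 [2.5y] swap r/2=91/5211: DF=(1 − 91/5211·(0.966200+0.942100+0.935300+0.928200))/(1+91/5211) = 9181/10000 ≈ 0.918100
step 6 [3y] swap r/2=50/3297: DF=(1 − 50/3297·(0.966200+0.942100+0.935300+0.928200+0.918100))/(1+50/3297) = 183/200 ≈ 0.915000
step 7 [3.5y] bond c/2=33/800: DF=(2345609/2000000 − 33/800·(0.966200+0.942100+0.935300+0.928200+0.918100+0.915000))/(1+33/800) = 9043/10000 ≈ 0.904300
step 8 [4y] zero: DF = P = 8589/10000 ≈ 0.858900

1 1/2 4831/5000
2 1 9421/10000
3 3/2 9353/10000
4 2 4641/5000
5 5/2 9181/10000
6 3 183/200
7 7/2 9043/10000
8 4 8589/10000
s(1y) = (1/(9421/10000) − 1)/(1) = 579/9421 ≈ 6.1458%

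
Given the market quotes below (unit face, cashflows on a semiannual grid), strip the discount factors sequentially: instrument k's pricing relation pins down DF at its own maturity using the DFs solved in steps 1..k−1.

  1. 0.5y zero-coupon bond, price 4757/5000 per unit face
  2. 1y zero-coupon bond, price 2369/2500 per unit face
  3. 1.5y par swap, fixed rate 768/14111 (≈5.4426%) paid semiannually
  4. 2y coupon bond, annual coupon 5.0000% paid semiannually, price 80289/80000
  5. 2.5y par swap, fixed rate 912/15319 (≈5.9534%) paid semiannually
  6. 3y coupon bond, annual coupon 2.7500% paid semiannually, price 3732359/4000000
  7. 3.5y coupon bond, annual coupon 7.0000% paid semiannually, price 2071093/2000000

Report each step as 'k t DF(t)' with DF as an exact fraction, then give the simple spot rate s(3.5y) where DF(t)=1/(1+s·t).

1 1/2 4757/5000
2 1 2369/2500
3 3/2 577/625
4 2 9103/10000
5 5/2 1079/1250
6 3 8581/10000
7 7/2 8161/10000
s(3.5y) = (1/(8161/10000) − 1)/(7/2) = 3678/57127 ≈ 6.4383%

step 1 [0.5y] zero: DF = P = 4757/5000 ≈ 0.951400
step 2 [1y] zero: DF = P = 2369/2500 ≈ 0.947600
step 3 [1.5y] swap r/2=384/14111: DF=(1 − 384/14111·(0.951400+0.947600))/(1+384/14111) = 577/625 ≈ 0.923200
step 4 [2y] bond c/2=1/40: DF=(80289/80000 − 1/40·(0.951400+0.947600+0.923200))/(1+1/40) = 9103/10000 ≈ 0.910300
step 5 [2.5y] swap r/2=456/15319: DF=(1 − 456/15319·(0.951400+0.947600+0.923200+0.910300))/(1+456/15319) = 1079/1250 ≈ 0.863200
step 6 [3y] bond c/2=11/800: DF=(3732359/4000000 − 11/800·(0.951400+0.947600+0.923200+0.910300+0.863200))/(1+11/800) = 8581/10000 ≈ 0.858100
step 7 [3.5y] bond c/2=7/200: DF=(2071093/2000000 − 7/200·(0.951400+0.947600+0.923200+0.910300+0.863200+0.858100))/(1+7/200) = 8161/10000 ≈ 0.816100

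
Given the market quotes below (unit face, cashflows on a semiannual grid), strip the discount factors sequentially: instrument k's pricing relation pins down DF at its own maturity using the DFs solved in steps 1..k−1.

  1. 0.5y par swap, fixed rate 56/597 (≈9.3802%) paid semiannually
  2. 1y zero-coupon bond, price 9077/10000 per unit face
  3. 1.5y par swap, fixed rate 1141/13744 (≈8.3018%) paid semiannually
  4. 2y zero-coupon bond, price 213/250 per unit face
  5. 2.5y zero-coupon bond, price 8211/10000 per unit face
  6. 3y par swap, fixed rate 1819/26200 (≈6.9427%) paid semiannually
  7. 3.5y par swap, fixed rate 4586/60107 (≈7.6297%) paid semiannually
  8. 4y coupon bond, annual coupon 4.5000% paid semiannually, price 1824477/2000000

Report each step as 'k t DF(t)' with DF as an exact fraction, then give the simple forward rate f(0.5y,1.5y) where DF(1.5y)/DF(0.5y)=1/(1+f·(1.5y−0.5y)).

1 1/2 597/625
2 1 9077/10000
3 3/2 8859/10000
4 2 213/250
5 5/2 8211/10000
6 3 8181/10000
7 7/2 7707/10000
8 4 7599/10000
f(0.5y,1.5y) = ((597/625)/(8859/10000) − 1)/(1) = 231/2953 ≈ 7.8226%

step 1 [0.5y] swap r/2=28/597: DF=(1 − 28/597·(0))/(1+28/597) = 597/625 ≈ 0.955200
step 2 [1y] zero: DF = P = 9077/10000 ≈ 0.907700
step 3 [1.5y] swap r/2=1141/27488: DF=(1 − 1141/27488·(0.955200+0.907700))/(1+1141/27488) = 8859/10000 ≈ 0.885900
step 4 [2y] zero: DF = P = 213/250 ≈ 0.852000
step 5 [2.5y] zero: DF = P = 8211/10000 ≈ 0.821100
step 6 [3y] swap r/2=1819/52400: DF=(1 − 1819/52400·(0.955200+0.907700+0.885900+0.852000+0.821100))/(1+1819/52400) = 8181/10000 ≈ 0.818100
step 7 [3.5y] swap r/2=2293/60107: DF=(1 − 2293/60107·(0.955200+0.907700+0.885900+0.852000+0.821100+0.818100))/(1+2293/60107) = 7707/10000 ≈ 0.770700
step 8 [4y] bond c/2=9/400: DF=(1824477/2000000 − 9/400·(0.955200+0.907700+0.885900+0.852000+0.821100+0.818100+0.770700))/(1+9/400) = 7599/10000 ≈ 0.759900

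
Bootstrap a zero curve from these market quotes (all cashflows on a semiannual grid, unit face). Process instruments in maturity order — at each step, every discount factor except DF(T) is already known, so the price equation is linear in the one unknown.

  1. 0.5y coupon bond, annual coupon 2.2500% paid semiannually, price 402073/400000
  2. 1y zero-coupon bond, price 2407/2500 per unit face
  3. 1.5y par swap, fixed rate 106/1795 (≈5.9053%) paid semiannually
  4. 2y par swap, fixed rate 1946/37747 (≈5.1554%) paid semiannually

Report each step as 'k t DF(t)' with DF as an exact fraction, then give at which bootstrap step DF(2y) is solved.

1 1/2 497/500
2 1 2407/2500
3 3/2 572/625
4 2 9027/10000
DF(2y) is solved at step 4

step 1 [0.5y] bond c/2=9/800: DF=(402073/400000 − 9/800·(0))/(1+9/800) = 497/500 ≈ 0.994000
step 2 [1y] zero: DF = P = 2407/2500 ≈ 0.962800
step 3 [1.5y] swap r/2=53/1795: DF=(1 − 53/1795·(0.994000+0.962800))/(1+53/1795) = 572/625 ≈ 0.915200
step 4 [2y] swap r/2=973/37747: DF=(1 − 973/37747·(0.994000+0.962800+0.915200))/(1+973/37747) = 9027/10000 ≈ 0.902700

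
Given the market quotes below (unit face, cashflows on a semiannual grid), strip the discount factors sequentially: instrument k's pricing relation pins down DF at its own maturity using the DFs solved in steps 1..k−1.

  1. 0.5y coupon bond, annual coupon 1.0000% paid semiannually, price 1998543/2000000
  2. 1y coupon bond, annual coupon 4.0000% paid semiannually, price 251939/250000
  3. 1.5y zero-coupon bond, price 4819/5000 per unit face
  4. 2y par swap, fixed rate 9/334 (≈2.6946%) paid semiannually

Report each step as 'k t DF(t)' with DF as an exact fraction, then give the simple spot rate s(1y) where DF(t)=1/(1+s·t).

step 1 [0.5y] bond c/2=1/200: DF=(1998543/2000000 − 1/200·(0))/(1+1/200) = 9943/10000 ≈ 0.994300
step 2 [1y] bond c/2=1/50: DF=(251939/250000 − 1/50·(0.994300))/(1+1/50) = 1937/2000 ≈ 0.968500
step 3 [1.5y] zero: DF = P = 4819/5000 ≈ 0.963800
step 4 [2y] swap r/2=9/668: DF=(1 − 9/668·(0.994300+0.968500+0.963800))/(1+9/668) = 4739/5000 ≈ 0.947800

1 1/2 9943/10000
2 1 1937/2000
3 3/2 4819/5000
4 2 4739/5000
s(1y) = (1/(1937/2000) − 1)/(1) = 63/1937 ≈ 3.2525%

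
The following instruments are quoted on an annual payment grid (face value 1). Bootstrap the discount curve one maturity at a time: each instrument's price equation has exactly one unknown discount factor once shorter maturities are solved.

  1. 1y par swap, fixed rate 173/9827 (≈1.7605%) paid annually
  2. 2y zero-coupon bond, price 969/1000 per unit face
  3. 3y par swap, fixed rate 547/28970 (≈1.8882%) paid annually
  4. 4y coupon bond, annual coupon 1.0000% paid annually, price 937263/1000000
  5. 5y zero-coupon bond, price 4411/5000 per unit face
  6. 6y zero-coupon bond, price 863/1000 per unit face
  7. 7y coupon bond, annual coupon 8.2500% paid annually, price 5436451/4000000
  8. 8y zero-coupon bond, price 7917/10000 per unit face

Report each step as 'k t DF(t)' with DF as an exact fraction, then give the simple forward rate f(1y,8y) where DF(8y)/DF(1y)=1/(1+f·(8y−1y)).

step 1 [1y] swap r/1=173/9827: DF=(1 − 173/9827·(0))/(1+173/9827) = 9827/10000 ≈ 0.982700
step 2 [2y] zero: DF = P = 969/1000 ≈ 0.969000
step 3 [3y] swap r/1=547/28970: DF=(1 − 547/28970·(0.982700+0.969000))/(1+547/28970) = 9453/10000 ≈ 0.945300
step 4 [4y] bond c/1=1/100: DF=(937263/1000000 − 1/100·(0.982700+0.969000+0.945300))/(1+1/100) = 8993/10000 ≈ 0.899300
step 5 [5y] zero: DF = P = 4411/5000 ≈ 0.882200
step 6 [6y] zero: DF = P = 863/1000 ≈ 0.863000
step 7 [7y] bond c/1=33/400: DF=(5436451/4000000 − 33/400·(0.982700+0.969000+0.945300+0.899300+0.882200+0.863000))/(1+33/400) = 2083/2500 ≈ 0.833200
step 8 [8y] zero: DF = P = 7917/10000 ≈ 0.791700

1 1 9827/10000
2 2 969/1000
3 3 9453/10000
4 4 8993/10000
5 5 4411/5000
6 6 863/1000
7 7 2083/2500
8 8 7917/10000
f(1y,8y) = ((9827/10000)/(7917/10000) − 1)/(7) = 1910/55419 ≈ 3.4465%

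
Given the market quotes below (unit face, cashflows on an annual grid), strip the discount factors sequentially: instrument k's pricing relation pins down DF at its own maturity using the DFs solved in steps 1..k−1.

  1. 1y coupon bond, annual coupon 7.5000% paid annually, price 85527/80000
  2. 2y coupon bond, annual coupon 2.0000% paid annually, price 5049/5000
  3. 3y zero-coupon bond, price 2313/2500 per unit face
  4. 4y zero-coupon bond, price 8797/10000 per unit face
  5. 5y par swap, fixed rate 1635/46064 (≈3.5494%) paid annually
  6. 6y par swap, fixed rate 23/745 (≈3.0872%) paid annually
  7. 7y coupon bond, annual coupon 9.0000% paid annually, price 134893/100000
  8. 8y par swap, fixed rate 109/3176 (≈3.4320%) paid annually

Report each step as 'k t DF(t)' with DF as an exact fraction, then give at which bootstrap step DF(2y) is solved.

1 1 1989/2000
2 2 1941/2000
3 3 2313/2500
4 4 8797/10000
5 5 1673/2000
6 6 8321/10000
7 7 1577/2000
8 8 3801/5000
DF(2y) is solved at step 2

step 1 [1y] bond c/1=3/40: DF=(85527/80000 − 3/40·(0))/(1+3/40) = 1989/2000 ≈ 0.994500
step 2 [2y] bond c/1=1/50: DF=(5049/5000 − 1/50·(0.994500))/(1+1/50) = 1941/2000 ≈ 0.970500
step 3 [3y] zero: DF = P = 2313/2500 ≈ 0.925200
step 4 [4y] zero: DF = P = 8797/10000 ≈ 0.879700
step 5 [5y] swap r/1=1635/46064: DF=(1 − 1635/46064·(0.994500+0.970500+0.925200+0.879700))/(1+1635/46064) = 1673/2000 ≈ 0.836500
step 6 [6y] swap r/1=23/745: DF=(1 − 23/745·(0.994500+0.970500+0.925200+0.879700+0.836500))/(1+23/745) = 8321/10000 ≈ 0.832100
step 7 [7y] bond c/1=9/100: DF=(134893/100000 − 9/100·(0.994500+0.970500+0.925200+0.879700+0.836500+0.832100))/(1+9/100) = 1577/2000 ≈ 0.788500
step 8 [8y] swap r/1=109/3176: DF=(1 − 109/3176·(0.994500+0.970500+0.925200+0.879700+0.836500+0.832100+0.788500))/(1+109/3176) = 3801/5000 ≈ 0.760200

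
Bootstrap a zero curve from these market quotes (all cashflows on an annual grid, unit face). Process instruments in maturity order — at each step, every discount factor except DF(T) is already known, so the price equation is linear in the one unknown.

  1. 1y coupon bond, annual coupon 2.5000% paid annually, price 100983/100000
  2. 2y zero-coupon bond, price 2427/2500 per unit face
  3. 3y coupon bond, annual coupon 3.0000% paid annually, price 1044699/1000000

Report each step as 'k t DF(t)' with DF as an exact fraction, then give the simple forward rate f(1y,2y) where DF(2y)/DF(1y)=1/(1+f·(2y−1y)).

1 1 2463/2500
2 2 2427/2500
3 3 9573/10000
f(1y,2y) = ((2463/2500)/(2427/2500) − 1)/(1) = 12/809 ≈ 1.4833%

step 1 [1y] bond c/1=1/40: DF=(100983/100000 − 1/40·(0))/(1+1/40) = 2463/2500 ≈ 0.985200
step 2 [2y] zero: DF = P = 2427/2500 ≈ 0.970800
step 3 [3y] bond c/1=3/100: DF=(1044699/1000000 − 3/100·(0.985200+0.970800))/(1+3/100) = 9573/10000 ≈ 0.957300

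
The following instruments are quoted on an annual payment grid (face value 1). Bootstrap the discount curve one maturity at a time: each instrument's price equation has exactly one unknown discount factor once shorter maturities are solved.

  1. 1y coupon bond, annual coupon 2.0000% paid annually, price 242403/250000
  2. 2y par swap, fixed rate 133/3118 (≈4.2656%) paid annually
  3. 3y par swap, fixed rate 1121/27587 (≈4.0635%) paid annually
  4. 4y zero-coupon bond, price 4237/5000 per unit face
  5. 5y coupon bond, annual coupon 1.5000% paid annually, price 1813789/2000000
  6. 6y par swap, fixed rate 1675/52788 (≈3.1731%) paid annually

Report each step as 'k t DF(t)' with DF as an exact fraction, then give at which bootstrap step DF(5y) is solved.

step 1 [1y] bond c/1=1/50: DF=(242403/250000 − 1/50·(0))/(1+1/50) = 4753/5000 ≈ 0.950600
step 2 [2y] swap r/1=133/3118: DF=(1 − 133/3118·(0.950600))/(1+133/3118) = 4601/5000 ≈ 0.920200
step 3 [3y] swap r/1=1121/27587: DF=(1 − 1121/27587·(0.950600+0.920200))/(1+1121/27587) = 8879/10000 ≈ 0.887900
step 4 [4y] zero: DF = P = 4237/5000 ≈ 0.847400
step 5 [5y] bond c/1=3/200: DF=(1813789/2000000 − 3/200·(0.950600+0.920200+0.887900+0.847400))/(1+3/200) = 4201/5000 ≈ 0.840200
step 6 [6y] swap r/1=1675/52788: DF=(1 − 1675/52788·(0.950600+0.920200+0.887900+0.847400+0.840200))/(1+1675/52788) = 333/400 ≈ 0.832500

1 1 4753/5000
2 2 4601/5000
3 3 8879/10000
4 4 4237/5000
5 5 4201/5000
6 6 333/400
DF(5y) is solved at step 5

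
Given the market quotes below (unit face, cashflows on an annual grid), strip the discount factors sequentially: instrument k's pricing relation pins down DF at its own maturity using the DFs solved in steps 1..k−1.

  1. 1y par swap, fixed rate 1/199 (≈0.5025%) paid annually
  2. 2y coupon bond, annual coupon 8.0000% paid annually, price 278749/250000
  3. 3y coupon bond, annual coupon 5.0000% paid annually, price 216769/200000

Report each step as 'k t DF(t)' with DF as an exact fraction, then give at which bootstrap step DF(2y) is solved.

step 1 [1y] swap r/1=1/199: DF=(1 − 1/199·(0))/(1+1/199) = 199/200 ≈ 0.995000
step 2 [2y] bond c/1=2/25: DF=(278749/250000 − 2/25·(0.995000))/(1+2/25) = 9587/10000 ≈ 0.958700
step 3 [3y] bond c/1=1/20: DF=(216769/200000 − 1/20·(0.995000+0.958700))/(1+1/20) = 587/625 ≈ 0.939200

1 1 199/200
2 2 9587/10000
3 3 587/625
DF(2y) is solved at step 2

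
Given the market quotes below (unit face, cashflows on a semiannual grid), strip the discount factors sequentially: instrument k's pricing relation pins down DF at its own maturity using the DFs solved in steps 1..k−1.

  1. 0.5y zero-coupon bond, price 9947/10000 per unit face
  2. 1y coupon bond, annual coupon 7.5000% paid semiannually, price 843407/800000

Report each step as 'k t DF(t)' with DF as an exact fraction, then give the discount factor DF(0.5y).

step 1 [0.5y] zero: DF = P = 9947/10000 ≈ 0.994700
step 2 [1y] bond c/2=3/80: DF=(843407/800000 − 3/80·(0.994700))/(1+3/80) = 4901/5000 ≈ 0.980200

1 1/2 9947/10000
2 1 4901/5000
DF(0.5y) = 9947/10000 ≈ 0.994700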